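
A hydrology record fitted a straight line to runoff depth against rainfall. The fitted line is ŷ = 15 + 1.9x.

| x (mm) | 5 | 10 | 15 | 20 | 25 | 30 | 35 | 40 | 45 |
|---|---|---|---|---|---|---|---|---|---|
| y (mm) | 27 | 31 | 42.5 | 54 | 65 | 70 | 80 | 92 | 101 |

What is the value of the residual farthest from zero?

r = -3

x=5: ŷ = 15 + 1.9·5 = 24.5; r = 27 − 24.5 = 2.5
x=10: ŷ = 15 + 1.9·10 = 34; r = 31 − 34 = -3
x=15: ŷ = 15 + 1.9·15 = 43.5; r = 42.5 − 43.5 = -1
x=20: ŷ = 15 + 1.9·20 = 53; r = 54 − 53 = 1
x=25: ŷ = 15 + 1.9·25 = 62.5; r = 65 − 62.5 = 2.5
x=30: ŷ = 15 + 1.9·30 = 72; r = 70 − 72 = -2
x=35: ŷ = 15 + 1.9·35 = 81.5; r = 80 − 81.5 = -1.5
x=40: ŷ = 15 + 1.9·40 = 91; r = 92 − 91 = 1
x=45: ŷ = 15 + 1.9·45 = 100.5; r = 101 − 100.5 = 0.5
Largest |r| is 3 at x = 10, residual -3.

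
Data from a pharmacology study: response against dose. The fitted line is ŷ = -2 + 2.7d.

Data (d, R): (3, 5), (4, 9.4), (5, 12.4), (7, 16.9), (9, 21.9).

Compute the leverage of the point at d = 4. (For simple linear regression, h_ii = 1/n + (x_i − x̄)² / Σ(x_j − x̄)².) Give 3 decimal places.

h = 0.310

d̄ = (3 + 4 + 5 + 7 + 9)/5 = 5.6
Σ(d − d̄)² = 6.76 + 2.56 + 0.36 + 1.96 + 11.56 = 23.2
h = 1/5 + (-1.6)²/23.2 = 0.2 + 0.110345 = 0.310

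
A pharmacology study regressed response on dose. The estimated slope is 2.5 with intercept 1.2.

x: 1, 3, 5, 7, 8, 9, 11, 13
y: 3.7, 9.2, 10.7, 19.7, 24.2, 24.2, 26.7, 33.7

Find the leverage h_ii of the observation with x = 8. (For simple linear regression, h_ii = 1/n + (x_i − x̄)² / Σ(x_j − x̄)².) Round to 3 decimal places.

x̄ = (1 + 3 + 5 + 7 + 8 + 9 + 11 + 13)/8 = 7.125
Σ(x − x̄)² = 37.5156 + 17.0156 + 4.51562 + 0.015625 + 0.765625 + 3.51562 + 15.0156 + 34.5156 = 112.875
h = 1/8 + (0.875)²/112.875 = 0.125 + 0.00678295 = 0.132

h = 0.132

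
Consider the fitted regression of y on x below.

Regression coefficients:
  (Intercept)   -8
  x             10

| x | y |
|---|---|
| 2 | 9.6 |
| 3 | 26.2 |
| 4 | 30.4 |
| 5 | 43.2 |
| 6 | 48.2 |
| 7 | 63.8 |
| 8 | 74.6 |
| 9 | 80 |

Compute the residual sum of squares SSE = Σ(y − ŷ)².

SSE = 55.84

x=2: ŷ = -8 + 10·2 = 12; r = 9.6 − 12 = -2.4
x=3: ŷ = -8 + 10·3 = 22; r = 26.2 − 22 = 4.2
x=4: ŷ = -8 + 10·4 = 32; r = 30.4 − 32 = -1.6
x=5: ŷ = -8 + 10·5 = 42; r = 43.2 − 42 = 1.2
x=6: ŷ = -8 + 10·6 = 52; r = 48.2 − 52 = -3.8
x=7: ŷ = -8 + 10·7 = 62; r = 63.8 − 62 = 1.8
x=8: ŷ = -8 + 10·8 = 72; r = 74.6 − 72 = 2.6
x=9: ŷ = -8 + 10·9 = 82; r = 80 − 82 = -2
SSE = 5.76 + 17.64 + 2.56 + 1.44 + 14.44 + 3.24 + 6.76 + 4 = 55.84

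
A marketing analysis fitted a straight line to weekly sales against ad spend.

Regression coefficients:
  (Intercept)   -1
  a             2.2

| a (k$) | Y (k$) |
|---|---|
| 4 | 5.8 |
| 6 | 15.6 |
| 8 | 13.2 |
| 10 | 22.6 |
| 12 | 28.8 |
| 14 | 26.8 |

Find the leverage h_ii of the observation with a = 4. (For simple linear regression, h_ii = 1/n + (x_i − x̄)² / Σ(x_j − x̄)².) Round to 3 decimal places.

ā = (4 + 6 + 8 + 10 + 12 + 14)/6 = 9
Σ(a − ā)² = 25 + 9 + 1 + 1 + 9 + 25 = 70
h = 1/6 + (-5)²/70 = 0.166667 + 0.357143 = 0.524

h = 0.524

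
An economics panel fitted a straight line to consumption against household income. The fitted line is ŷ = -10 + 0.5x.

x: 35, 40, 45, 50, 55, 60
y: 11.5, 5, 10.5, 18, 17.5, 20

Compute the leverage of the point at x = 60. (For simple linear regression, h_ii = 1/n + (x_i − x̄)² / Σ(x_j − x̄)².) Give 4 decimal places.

h = 0.5238

x̄ = (35 + 40 + 45 + 50 + 55 + 60)/6 = 47.5
Σ(x − x̄)² = 156.25 + 56.25 + 6.25 + 6.25 + 56.25 + 156.25 = 437.5
h = 1/6 + (12.5)²/437.5 = 0.166667 + 0.357143 = 0.5238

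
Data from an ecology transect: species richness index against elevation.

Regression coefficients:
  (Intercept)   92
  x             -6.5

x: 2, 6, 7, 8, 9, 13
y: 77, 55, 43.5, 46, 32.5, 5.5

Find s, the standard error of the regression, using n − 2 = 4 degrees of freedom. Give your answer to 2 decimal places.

s = 3.81

x=2: ŷ = 92 − 6.5·2 = 79; e = 77 − 79 = -2
x=6: ŷ = 92 − 6.5·6 = 53; e = 55 − 53 = 2
x=7: ŷ = 92 − 6.5·7 = 46.5; e = 43.5 − 46.5 = -3
x=8: ŷ = 92 − 6.5·8 = 40; e = 46 − 40 = 6
x=9: ŷ = 92 − 6.5·9 = 33.5; e = 32.5 − 33.5 = -1
x=13: ŷ = 92 − 6.5·13 = 7.5; e = 5.5 − 7.5 = -2
SSE = 4 + 4 + 9 + 36 + 1 + 4 = 58
s = √(58/4) = √14.5 ≈ 3.81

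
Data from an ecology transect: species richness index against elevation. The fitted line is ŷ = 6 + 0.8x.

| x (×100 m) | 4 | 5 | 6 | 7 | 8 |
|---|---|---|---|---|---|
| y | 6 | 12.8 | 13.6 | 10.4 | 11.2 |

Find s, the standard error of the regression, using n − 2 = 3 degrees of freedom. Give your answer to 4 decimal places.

x=4: ŷ = 6 + 0.8·4 = 9.2; r = 6 − 9.2 = -3.2
x=5: ŷ = 6 + 0.8·5 = 10; r = 12.8 − 10 = 2.8
x=6: ŷ = 6 + 0.8·6 = 10.8; r = 13.6 − 10.8 = 2.8
x=7: ŷ = 6 + 0.8·7 = 11.6; r = 10.4 − 11.6 = -1.2
x=8: ŷ = 6 + 0.8·8 = 12.4; r = 11.2 − 12.4 = -1.2
SSE = 10.24 + 7.84 + 7.84 + 1.44 + 1.44 = 28.8
s = √(28.8/3) = √9.6 ≈ 3.0984

s = 3.0984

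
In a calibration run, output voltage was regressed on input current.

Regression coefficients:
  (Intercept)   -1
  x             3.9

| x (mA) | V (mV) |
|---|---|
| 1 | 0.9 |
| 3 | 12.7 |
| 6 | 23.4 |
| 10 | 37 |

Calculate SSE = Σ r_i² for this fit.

x=1: V̂ = -1 + 3.9·1 = 2.9; r = 0.9 − 2.9 = -2
x=3: V̂ = -1 + 3.9·3 = 10.7; r = 12.7 − 10.7 = 2
x=6: V̂ = -1 + 3.9·6 = 22.4; r = 23.4 − 22.4 = 1
x=10: V̂ = -1 + 3.9·10 = 38; r = 37 − 38 = -1
SSE = 4 + 4 + 1 + 1 = 10

SSE = 10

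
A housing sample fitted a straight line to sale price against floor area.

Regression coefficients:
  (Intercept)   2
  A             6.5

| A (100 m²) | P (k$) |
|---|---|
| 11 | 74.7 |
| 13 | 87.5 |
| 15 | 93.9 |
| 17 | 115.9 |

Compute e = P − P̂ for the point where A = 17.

P̂ = 2 + 6.5·17 = 112.5
e = 115.9 − 112.5 = 3.4

e = 3.4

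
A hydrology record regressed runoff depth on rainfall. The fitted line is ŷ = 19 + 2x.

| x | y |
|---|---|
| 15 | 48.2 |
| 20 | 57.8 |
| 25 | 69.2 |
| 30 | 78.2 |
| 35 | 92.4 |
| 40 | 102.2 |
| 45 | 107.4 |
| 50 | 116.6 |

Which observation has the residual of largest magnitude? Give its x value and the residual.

x = 35, e = 3.4

x=15: ŷ = 19 + 2·15 = 49; e = 48.2 − 49 = -0.8
x=20: ŷ = 19 + 2·20 = 59; e = 57.8 − 59 = -1.2
x=25: ŷ = 19 + 2·25 = 69; e = 69.2 − 69 = 0.2
x=30: ŷ = 19 + 2·30 = 79; e = 78.2 − 79 = -0.8
x=35: ŷ = 19 + 2·35 = 89; e = 92.4 − 89 = 3.4
x=40: ŷ = 19 + 2·40 = 99; e = 102.2 − 99 = 3.2
x=45: ŷ = 19 + 2·45 = 109; e = 107.4 − 109 = -1.6
x=50: ŷ = 19 + 2·50 = 119; e = 116.6 − 119 = -2.4
Largest |e| is 3.4 at x = 35, residual 3.4.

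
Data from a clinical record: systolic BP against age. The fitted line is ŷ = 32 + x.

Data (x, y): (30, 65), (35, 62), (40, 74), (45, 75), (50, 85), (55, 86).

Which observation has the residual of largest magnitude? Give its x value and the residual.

x = 35, r = -5

x=30: ŷ = 32 + 30 = 62; r = 65 − 62 = 3
x=35: ŷ = 32 + 35 = 67; r = 62 − 67 = -5
x=40: ŷ = 32 + 40 = 72; r = 74 − 72 = 2
x=45: ŷ = 32 + 45 = 77; r = 75 − 77 = -2
x=50: ŷ = 32 + 50 = 82; r = 85 − 82 = 3
x=55: ŷ = 32 + 55 = 87; r = 86 − 87 = -1
Largest |r| is 5 at x = 35, residual -5.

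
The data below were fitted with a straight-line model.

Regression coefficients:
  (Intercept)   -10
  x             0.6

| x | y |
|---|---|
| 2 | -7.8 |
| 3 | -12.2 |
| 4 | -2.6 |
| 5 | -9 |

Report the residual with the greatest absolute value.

e = 5

x=2: ŷ = -10 + 0.6·2 = -8.8; e = -7.8 − (-8.8) = 1
x=3: ŷ = -10 + 0.6·3 = -8.2; e = -12.2 − (-8.2) = -4
x=4: ŷ = -10 + 0.6·4 = -7.6; e = -2.6 − (-7.6) = 5
x=5: ŷ = -10 + 0.6·5 = -7; e = -9 − (-7) = -2
Largest |e| is 5 at x = 4, residual 5.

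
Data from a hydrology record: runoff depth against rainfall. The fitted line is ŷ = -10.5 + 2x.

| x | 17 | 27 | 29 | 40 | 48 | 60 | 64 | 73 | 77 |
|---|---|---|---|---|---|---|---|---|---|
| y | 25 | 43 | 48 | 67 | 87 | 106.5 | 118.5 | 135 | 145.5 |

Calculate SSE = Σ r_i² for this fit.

SSE = 25.5

x=17: ŷ = -10.5 + 2·17 = 23.5; r = 25 − 23.5 = 1.5
x=27: ŷ = -10.5 + 2·27 = 43.5; r = 43 − 43.5 = -0.5
x=29: ŷ = -10.5 + 2·29 = 47.5; r = 48 − 47.5 = 0.5
x=40: ŷ = -10.5 + 2·40 = 69.5; r = 67 − 69.5 = -2.5
x=48: ŷ = -10.5 + 2·48 = 85.5; r = 87 − 85.5 = 1.5
x=60: ŷ = -10.5 + 2·60 = 109.5; r = 106.5 − 109.5 = -3
x=64: ŷ = -10.5 + 2·64 = 117.5; r = 118.5 − 117.5 = 1
x=73: ŷ = -10.5 + 2·73 = 135.5; r = 135 − 135.5 = -0.5
x=77: ŷ = -10.5 + 2·77 = 143.5; r = 145.5 − 143.5 = 2
SSE = 2.25 + 0.25 + 0.25 + 6.25 + 2.25 + 9 + 1 + 0.25 + 4 = 25.5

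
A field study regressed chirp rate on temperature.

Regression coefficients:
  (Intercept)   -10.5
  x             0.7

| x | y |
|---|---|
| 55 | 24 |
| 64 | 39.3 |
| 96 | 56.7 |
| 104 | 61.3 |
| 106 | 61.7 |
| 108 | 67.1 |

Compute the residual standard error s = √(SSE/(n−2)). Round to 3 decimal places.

s = 3.536

x=55: ŷ = -10.5 + 0.7·55 = 28; r = 24 − 28 = -4
x=64: ŷ = -10.5 + 0.7·64 = 34.3; r = 39.3 − 34.3 = 5
x=96: ŷ = -10.5 + 0.7·96 = 56.7; r = 56.7 − 56.7 = 0
x=104: ŷ = -10.5 + 0.7·104 = 62.3; r = 61.3 − 62.3 = -1
x=106: ŷ = -10.5 + 0.7·106 = 63.7; r = 61.7 − 63.7 = -2
x=108: ŷ = -10.5 + 0.7·108 = 65.1; r = 67.1 − 65.1 = 2
SSE = 16 + 25 + 0 + 1 + 4 + 4 = 50
s = √(50/4) = √12.5 ≈ 3.536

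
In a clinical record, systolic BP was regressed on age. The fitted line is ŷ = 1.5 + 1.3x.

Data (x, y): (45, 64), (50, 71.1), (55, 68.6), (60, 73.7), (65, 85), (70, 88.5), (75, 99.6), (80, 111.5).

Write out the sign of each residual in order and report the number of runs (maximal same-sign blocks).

x=45: ŷ = 1.5 + 1.3·45 = 60; r = 64 − 60 = 4
x=50: ŷ = 1.5 + 1.3·50 = 66.5; r = 71.1 − 66.5 = 4.6
x=55: ŷ = 1.5 + 1.3·55 = 73; r = 68.6 − 73 = -4.4
x=60: ŷ = 1.5 + 1.3·60 = 79.5; r = 73.7 − 79.5 = -5.8
x=65: ŷ = 1.5 + 1.3·65 = 86; r = 85 − 86 = -1
x=70: ŷ = 1.5 + 1.3·70 = 92.5; r = 88.5 − 92.5 = -4
x=75: ŷ = 1.5 + 1.3·75 = 99; r = 99.6 − 99 = 0.6
x=80: ŷ = 1.5 + 1.3·80 = 105.5; r = 111.5 − 105.5 = 6
Signs: + + − − − − + +
Runs: +×2, −×4, +×2 → 3

3 runs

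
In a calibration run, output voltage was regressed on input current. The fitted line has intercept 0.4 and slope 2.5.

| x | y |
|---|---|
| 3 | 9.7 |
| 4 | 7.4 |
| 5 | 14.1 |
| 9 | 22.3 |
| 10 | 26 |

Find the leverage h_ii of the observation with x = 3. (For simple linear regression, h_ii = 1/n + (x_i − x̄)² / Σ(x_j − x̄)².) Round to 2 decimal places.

h = 0.46

x̄ = (3 + 4 + 5 + 9 + 10)/5 = 6.2
Σ(x − x̄)² = 10.24 + 4.84 + 1.44 + 7.84 + 14.44 = 38.8
h = 1/5 + (-3.2)²/38.8 = 0.2 + 0.263918 = 0.46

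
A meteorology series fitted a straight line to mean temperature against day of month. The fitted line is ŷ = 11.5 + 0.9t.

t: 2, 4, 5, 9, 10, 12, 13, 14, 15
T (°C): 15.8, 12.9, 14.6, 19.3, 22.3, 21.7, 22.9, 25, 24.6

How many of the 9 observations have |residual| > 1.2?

t=2: ŷ = 11.5 + 0.9·2 = 13.3; r = 15.8 − 13.3 = 2.5
t=4: ŷ = 11.5 + 0.9·4 = 15.1; r = 12.9 − 15.1 = -2.2
t=5: ŷ = 11.5 + 0.9·5 = 16; r = 14.6 − 16 = -1.4
t=9: ŷ = 11.5 + 0.9·9 = 19.6; r = 19.3 − 19.6 = -0.3
t=10: ŷ = 11.5 + 0.9·10 = 20.5; r = 22.3 − 20.5 = 1.8
t=12: ŷ = 11.5 + 0.9·12 = 22.3; r = 21.7 − 22.3 = -0.6
t=13: ŷ = 11.5 + 0.9·13 = 23.2; r = 22.9 − 23.2 = -0.3
t=14: ŷ = 11.5 + 0.9·14 = 24.1; r = 25 − 24.1 = 0.9
t=15: ŷ = 11.5 + 0.9·15 = 25; r = 24.6 − 25 = -0.4
|r| > 1.2: t=2 (|r|=2.5), t=4 (|r|=2.2), t=5 (|r|=1.4), t=10 (|r|=1.8) → 4

4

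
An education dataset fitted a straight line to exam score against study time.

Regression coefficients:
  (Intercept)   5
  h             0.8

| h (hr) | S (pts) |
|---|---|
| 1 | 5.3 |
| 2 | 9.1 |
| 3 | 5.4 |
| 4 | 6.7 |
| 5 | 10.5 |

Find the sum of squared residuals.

SSE = 15

h=1: ŷ = 5 + 0.8·1 = 5.8; e = 5.3 − 5.8 = -0.5
h=2: ŷ = 5 + 0.8·2 = 6.6; e = 9.1 − 6.6 = 2.5
h=3: ŷ = 5 + 0.8·3 = 7.4; e = 5.4 − 7.4 = -2
h=4: ŷ = 5 + 0.8·4 = 8.2; e = 6.7 − 8.2 = -1.5
h=5: ŷ = 5 + 0.8·5 = 9; e = 10.5 − 9 = 1.5
SSE = 0.25 + 6.25 + 4 + 2.25 + 2.25 = 15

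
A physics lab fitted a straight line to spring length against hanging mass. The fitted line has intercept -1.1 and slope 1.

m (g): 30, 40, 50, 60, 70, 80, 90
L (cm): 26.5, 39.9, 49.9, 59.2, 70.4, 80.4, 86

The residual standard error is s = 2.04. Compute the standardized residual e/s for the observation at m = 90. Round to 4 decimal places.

L̂ = -1.1 + 90 = 88.9
e = 86 − 88.9 = -2.9
e/s = -2.9 / 2.04 = -1.4216

-1.4216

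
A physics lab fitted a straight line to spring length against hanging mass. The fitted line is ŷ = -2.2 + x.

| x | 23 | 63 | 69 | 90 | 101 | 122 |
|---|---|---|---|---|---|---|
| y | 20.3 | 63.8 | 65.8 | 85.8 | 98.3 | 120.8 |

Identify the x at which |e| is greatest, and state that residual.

x = 63, e = 3

x=23: ŷ = -2.2 + 23 = 20.8; e = 20.3 − 20.8 = -0.5
x=63: ŷ = -2.2 + 63 = 60.8; e = 63.8 − 60.8 = 3
x=69: ŷ = -2.2 + 69 = 66.8; e = 65.8 − 66.8 = -1
x=90: ŷ = -2.2 + 90 = 87.8; e = 85.8 − 87.8 = -2
x=101: ŷ = -2.2 + 101 = 98.8; e = 98.3 − 98.8 = -0.5
x=122: ŷ = -2.2 + 122 = 119.8; e = 120.8 − 119.8 = 1
Largest |e| is 3 at x = 63, residual 3.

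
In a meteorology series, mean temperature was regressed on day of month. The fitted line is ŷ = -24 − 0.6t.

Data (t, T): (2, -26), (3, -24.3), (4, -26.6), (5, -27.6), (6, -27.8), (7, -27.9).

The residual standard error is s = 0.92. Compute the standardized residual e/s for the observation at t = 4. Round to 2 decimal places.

ŷ = -24 − 0.6·4 = -26.4
e = -26.6 − (-26.4) = -0.2
e/s = -0.2 / 0.92 = -0.22

-0.22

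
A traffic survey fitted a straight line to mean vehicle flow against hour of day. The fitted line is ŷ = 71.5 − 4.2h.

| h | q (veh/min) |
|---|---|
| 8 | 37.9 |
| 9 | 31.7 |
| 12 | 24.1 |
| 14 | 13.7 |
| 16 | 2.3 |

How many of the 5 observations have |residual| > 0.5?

h=8: ŷ = 71.5 − 4.2·8 = 37.9; e = 37.9 − 37.9 = 0
h=9: ŷ = 71.5 − 4.2·9 = 33.7; e = 31.7 − 33.7 = -2
h=12: ŷ = 71.5 − 4.2·12 = 21.1; e = 24.1 − 21.1 = 3
h=14: ŷ = 71.5 − 4.2·14 = 12.7; e = 13.7 − 12.7 = 1
h=16: ŷ = 71.5 − 4.2·16 = 4.3; e = 2.3 − 4.3 = -2
|e| > 0.5: h=9 (|e|=2), h=12 (|e|=3), h=14 (|e|=1), h=16 (|e|=2) → 4

4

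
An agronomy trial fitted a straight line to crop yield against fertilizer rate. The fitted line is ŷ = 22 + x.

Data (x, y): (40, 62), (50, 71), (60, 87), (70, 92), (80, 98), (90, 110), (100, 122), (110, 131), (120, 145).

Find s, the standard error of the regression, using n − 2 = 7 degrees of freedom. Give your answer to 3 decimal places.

x=40: ŷ = 22 + 40 = 62; e = 62 − 62 = 0
x=50: ŷ = 22 + 50 = 72; e = 71 − 72 = -1
x=60: ŷ = 22 + 60 = 82; e = 87 − 82 = 5
x=70: ŷ = 22 + 70 = 92; e = 92 − 92 = 0
x=80: ŷ = 22 + 80 = 102; e = 98 − 102 = -4
x=90: ŷ = 22 + 90 = 112; e = 110 − 112 = -2
x=100: ŷ = 22 + 100 = 122; e = 122 − 122 = 0
x=110: ŷ = 22 + 110 = 132; e = 131 − 132 = -1
x=120: ŷ = 22 + 120 = 142; e = 145 − 142 = 3
SSE = 0 + 1 + 25 + 0 + 16 + 4 + 0 + 1 + 9 = 56
s = √(56/7) = √8 ≈ 2.828

s = 2.828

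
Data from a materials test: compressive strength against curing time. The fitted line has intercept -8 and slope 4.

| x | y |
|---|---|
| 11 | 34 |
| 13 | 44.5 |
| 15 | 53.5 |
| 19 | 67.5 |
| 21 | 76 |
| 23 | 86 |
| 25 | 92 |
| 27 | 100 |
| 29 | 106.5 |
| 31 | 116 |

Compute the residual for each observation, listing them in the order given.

x=11: ŷ = -8 + 4·11 = 36; r = 34 − 36 = -2
x=13: ŷ = -8 + 4·13 = 44; r = 44.5 − 44 = 0.5
x=15: ŷ = -8 + 4·15 = 52; r = 53.5 − 52 = 1.5
x=19: ŷ = -8 + 4·19 = 68; r = 67.5 − 68 = -0.5
x=21: ŷ = -8 + 4·21 = 76; r = 76 − 76 = 0
x=23: ŷ = -8 + 4·23 = 84; r = 86 − 84 = 2
x=25: ŷ = -8 + 4·25 = 92; r = 92 − 92 = 0
x=27: ŷ = -8 + 4·27 = 100; r = 100 − 100 = 0
x=29: ŷ = -8 + 4·29 = 108; r = 106.5 − 108 = -1.5
x=31: ŷ = -8 + 4·31 = 116; r = 116 − 116 = 0

-2, 0.5, 1.5, -0.5, 0, 2, 0, 0, -1.5, 0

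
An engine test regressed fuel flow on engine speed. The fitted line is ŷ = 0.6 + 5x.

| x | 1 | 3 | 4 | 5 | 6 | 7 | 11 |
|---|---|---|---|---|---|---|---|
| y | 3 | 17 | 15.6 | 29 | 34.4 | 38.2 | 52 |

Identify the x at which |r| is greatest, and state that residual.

x=1: ŷ = 0.6 + 5·1 = 5.6; r = 3 − 5.6 = -2.6
x=3: ŷ = 0.6 + 5·3 = 15.6; r = 17 − 15.6 = 1.4
x=4: ŷ = 0.6 + 5·4 = 20.6; r = 15.6 − 20.6 = -5
x=5: ŷ = 0.6 + 5·5 = 25.6; r = 29 − 25.6 = 3.4
x=6: ŷ = 0.6 + 5·6 = 30.6; r = 34.4 − 30.6 = 3.8
x=7: ŷ = 0.6 + 5·7 = 35.6; r = 38.2 − 35.6 = 2.6
x=11: ŷ = 0.6 + 5·11 = 55.6; r = 52 − 55.6 = -3.6
Largest |r| is 5 at x = 4, residual -5.

x = 4, r = -5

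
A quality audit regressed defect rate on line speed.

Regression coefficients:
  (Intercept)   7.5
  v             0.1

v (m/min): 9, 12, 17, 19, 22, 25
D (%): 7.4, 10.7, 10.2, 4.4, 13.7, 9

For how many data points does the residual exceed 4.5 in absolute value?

1

v=9: ŷ = 7.5 + 0.1·9 = 8.4; e = 7.4 − 8.4 = -1
v=12: ŷ = 7.5 + 0.1·12 = 8.7; e = 10.7 − 8.7 = 2
v=17: ŷ = 7.5 + 0.1·17 = 9.2; e = 10.2 − 9.2 = 1
v=19: ŷ = 7.5 + 0.1·19 = 9.4; e = 4.4 − 9.4 = -5
v=22: ŷ = 7.5 + 0.1·22 = 9.7; e = 13.7 − 9.7 = 4
v=25: ŷ = 7.5 + 0.1·25 = 10; e = 9 − 10 = -1
|e| > 4.5: v=19 (|e|=5) → 1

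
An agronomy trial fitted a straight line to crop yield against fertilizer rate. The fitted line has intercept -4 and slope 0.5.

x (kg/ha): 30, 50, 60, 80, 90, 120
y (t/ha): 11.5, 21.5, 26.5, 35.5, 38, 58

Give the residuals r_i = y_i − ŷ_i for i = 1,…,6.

0.5, 0.5, 0.5, -0.5, -3, 2

x=30: ŷ = -4 + 0.5·30 = 11; r = 11.5 − 11 = 0.5
x=50: ŷ = -4 + 0.5·50 = 21; r = 21.5 − 21 = 0.5
x=60: ŷ = -4 + 0.5·60 = 26; r = 26.5 − 26 = 0.5
x=80: ŷ = -4 + 0.5·80 = 36; r = 35.5 − 36 = -0.5
x=90: ŷ = -4 + 0.5·90 = 41; r = 38 − 41 = -3
x=120: ŷ = -4 + 0.5·120 = 56; r = 58 − 56 = 2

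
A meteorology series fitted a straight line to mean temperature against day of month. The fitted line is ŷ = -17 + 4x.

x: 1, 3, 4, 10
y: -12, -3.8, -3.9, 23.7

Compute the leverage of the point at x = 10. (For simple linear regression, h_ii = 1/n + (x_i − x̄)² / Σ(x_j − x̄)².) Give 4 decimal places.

x̄ = (1 + 3 + 4 + 10)/4 = 4.5
Σ(x − x̄)² = 12.25 + 2.25 + 0.25 + 30.25 = 45
h = 1/4 + (5.5)²/45 = 0.25 + 0.672222 = 0.9222

h = 0.9222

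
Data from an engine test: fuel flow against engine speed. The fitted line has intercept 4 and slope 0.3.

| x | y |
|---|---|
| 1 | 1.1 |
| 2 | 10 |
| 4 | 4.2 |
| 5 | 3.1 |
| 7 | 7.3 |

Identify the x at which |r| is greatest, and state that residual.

x=1: ŷ = 4 + 0.3·1 = 4.3; r = 1.1 − 4.3 = -3.2
x=2: ŷ = 4 + 0.3·2 = 4.6; r = 10 − 4.6 = 5.4
x=4: ŷ = 4 + 0.3·4 = 5.2; r = 4.2 − 5.2 = -1
x=5: ŷ = 4 + 0.3·5 = 5.5; r = 3.1 − 5.5 = -2.4
x=7: ŷ = 4 + 0.3·7 = 6.1; r = 7.3 − 6.1 = 1.2
Largest |r| is 5.4 at x = 2, residual 5.4.

x = 2, r = 5.4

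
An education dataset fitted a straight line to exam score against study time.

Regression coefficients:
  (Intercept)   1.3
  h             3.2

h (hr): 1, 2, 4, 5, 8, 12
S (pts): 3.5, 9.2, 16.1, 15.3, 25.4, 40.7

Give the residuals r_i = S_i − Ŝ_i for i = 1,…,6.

h=1: Ŝ = 1.3 + 3.2·1 = 4.5; r = 3.5 − 4.5 = -1
h=2: Ŝ = 1.3 + 3.2·2 = 7.7; r = 9.2 − 7.7 = 1.5
h=4: Ŝ = 1.3 + 3.2·4 = 14.1; r = 16.1 − 14.1 = 2
h=5: Ŝ = 1.3 + 3.2·5 = 17.3; r = 15.3 − 17.3 = -2
h=8: Ŝ = 1.3 + 3.2·8 = 26.9; r = 25.4 − 26.9 = -1.5
h=12: Ŝ = 1.3 + 3.2·12 = 39.7; r = 40.7 − 39.7 = 1

-1, 1.5, 2, -2, -1.5, 1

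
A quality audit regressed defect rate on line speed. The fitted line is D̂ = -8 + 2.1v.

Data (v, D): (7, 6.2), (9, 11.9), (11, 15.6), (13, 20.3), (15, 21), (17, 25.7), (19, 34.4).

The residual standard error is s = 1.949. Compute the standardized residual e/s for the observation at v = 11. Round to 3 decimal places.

0.257

D̂ = -8 + 2.1·11 = 15.1
e = 15.6 − 15.1 = 0.5
e/s = 0.5 / 1.949 = 0.257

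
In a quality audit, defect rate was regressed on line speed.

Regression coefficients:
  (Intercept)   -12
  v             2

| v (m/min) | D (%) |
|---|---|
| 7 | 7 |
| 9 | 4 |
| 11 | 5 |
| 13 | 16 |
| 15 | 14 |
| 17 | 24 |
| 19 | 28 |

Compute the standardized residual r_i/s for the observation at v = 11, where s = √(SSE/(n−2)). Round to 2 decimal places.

v=7: ŷ = -12 + 2·7 = 2; r = 7 − 2 = 5
v=9: ŷ = -12 + 2·9 = 6; r = 4 − 6 = -2
v=11: ŷ = -12 + 2·11 = 10; r = 5 − 10 = -5
v=13: ŷ = -12 + 2·13 = 14; r = 16 − 14 = 2
v=15: ŷ = -12 + 2·15 = 18; r = 14 − 18 = -4
v=17: ŷ = -12 + 2·17 = 22; r = 24 − 22 = 2
v=19: ŷ = -12 + 2·19 = 26; r = 28 − 26 = 2
SSE = 25 + 4 + 25 + 4 + 16 + 4 + 4 = 82
s = √(82/5) = 4.04969
r/s = -5 / 4.04969 = -1.23

-1.23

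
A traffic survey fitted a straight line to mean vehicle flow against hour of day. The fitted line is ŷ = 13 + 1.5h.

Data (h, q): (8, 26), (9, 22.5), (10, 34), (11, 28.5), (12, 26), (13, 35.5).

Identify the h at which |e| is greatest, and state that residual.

h = 10, e = 6

h=8: ŷ = 13 + 1.5·8 = 25; e = 26 − 25 = 1
h=9: ŷ = 13 + 1.5·9 = 26.5; e = 22.5 − 26.5 = -4
h=10: ŷ = 13 + 1.5·10 = 28; e = 34 − 28 = 6
h=11: ŷ = 13 + 1.5·11 = 29.5; e = 28.5 − 29.5 = -1
h=12: ŷ = 13 + 1.5·12 = 31; e = 26 − 31 = -5
h=13: ŷ = 13 + 1.5·13 = 32.5; e = 35.5 − 32.5 = 3
Largest |e| is 6 at h = 10, residual 6.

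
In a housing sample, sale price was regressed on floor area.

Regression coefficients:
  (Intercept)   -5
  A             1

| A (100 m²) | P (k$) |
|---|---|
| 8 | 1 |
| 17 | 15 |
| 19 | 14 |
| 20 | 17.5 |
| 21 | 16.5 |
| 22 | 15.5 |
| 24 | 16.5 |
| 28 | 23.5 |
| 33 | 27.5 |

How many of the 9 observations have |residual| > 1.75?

4

A=8: ŷ = -5 + 8 = 3; e = 1 − 3 = -2
A=17: ŷ = -5 + 17 = 12; e = 15 − 12 = 3
A=19: ŷ = -5 + 19 = 14; e = 14 − 14 = 0
A=20: ŷ = -5 + 20 = 15; e = 17.5 − 15 = 2.5
A=21: ŷ = -5 + 21 = 16; e = 16.5 − 16 = 0.5
A=22: ŷ = -5 + 22 = 17; e = 15.5 − 17 = -1.5
A=24: ŷ = -5 + 24 = 19; e = 16.5 − 19 = -2.5
A=28: ŷ = -5 + 28 = 23; e = 23.5 − 23 = 0.5
A=33: ŷ = -5 + 33 = 28; e = 27.5 − 28 = -0.5
|e| > 1.75: A=8 (|e|=2), A=17 (|e|=3), A=20 (|e|=2.5), A=24 (|e|=2.5) → 4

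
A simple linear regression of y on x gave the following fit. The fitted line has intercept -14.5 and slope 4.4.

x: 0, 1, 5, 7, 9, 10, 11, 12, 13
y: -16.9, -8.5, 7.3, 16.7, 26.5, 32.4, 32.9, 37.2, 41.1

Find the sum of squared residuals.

SSE = 23.66

x=0: ŷ = -14.5 + 4.4·0 = -14.5; r = -16.9 − (-14.5) = -2.4
x=1: ŷ = -14.5 + 4.4·1 = -10.1; r = -8.5 − (-10.1) = 1.6
x=5: ŷ = -14.5 + 4.4·5 = 7.5; r = 7.3 − 7.5 = -0.2
x=7: ŷ = -14.5 + 4.4·7 = 16.3; r = 16.7 − 16.3 = 0.4
x=9: ŷ = -14.5 + 4.4·9 = 25.1; r = 26.5 − 25.1 = 1.4
x=10: ŷ = -14.5 + 4.4·10 = 29.5; r = 32.4 − 29.5 = 2.9
x=11: ŷ = -14.5 + 4.4·11 = 33.9; r = 32.9 − 33.9 = -1
x=12: ŷ = -14.5 + 4.4·12 = 38.3; r = 37.2 − 38.3 = -1.1
x=13: ŷ = -14.5 + 4.4·13 = 42.7; r = 41.1 − 42.7 = -1.6
SSE = 5.76 + 2.56 + 0.04 + 0.16 + 1.96 + 8.41 + 1 + 1.21 + 2.56 = 23.66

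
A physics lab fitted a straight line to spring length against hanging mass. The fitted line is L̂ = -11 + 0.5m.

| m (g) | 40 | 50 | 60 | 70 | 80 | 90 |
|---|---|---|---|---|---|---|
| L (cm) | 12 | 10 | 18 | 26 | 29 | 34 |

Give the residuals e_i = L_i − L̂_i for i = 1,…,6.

m=40: L̂ = -11 + 0.5·40 = 9; e = 12 − 9 = 3
m=50: L̂ = -11 + 0.5·50 = 14; e = 10 − 14 = -4
m=60: L̂ = -11 + 0.5·60 = 19; e = 18 − 19 = -1
m=70: L̂ = -11 + 0.5·70 = 24; e = 26 − 24 = 2
m=80: L̂ = -11 + 0.5·80 = 29; e = 29 − 29 = 0
m=90: L̂ = -11 + 0.5·90 = 34; e = 34 − 34 = 0

3, -4, -1, 2, 0, 0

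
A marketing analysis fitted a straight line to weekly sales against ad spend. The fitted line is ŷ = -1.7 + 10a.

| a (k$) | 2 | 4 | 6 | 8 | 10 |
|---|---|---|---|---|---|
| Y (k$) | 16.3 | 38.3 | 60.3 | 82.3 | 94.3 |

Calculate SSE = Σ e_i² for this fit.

a=2: ŷ = -1.7 + 10·2 = 18.3; e = 16.3 − 18.3 = -2
a=4: ŷ = -1.7 + 10·4 = 38.3; e = 38.3 − 38.3 = 0
a=6: ŷ = -1.7 + 10·6 = 58.3; e = 60.3 − 58.3 = 2
a=8: ŷ = -1.7 + 10·8 = 78.3; e = 82.3 − 78.3 = 4
a=10: ŷ = -1.7 + 10·10 = 98.3; e = 94.3 − 98.3 = -4
SSE = 4 + 0 + 4 + 16 + 16 = 40

SSE = 40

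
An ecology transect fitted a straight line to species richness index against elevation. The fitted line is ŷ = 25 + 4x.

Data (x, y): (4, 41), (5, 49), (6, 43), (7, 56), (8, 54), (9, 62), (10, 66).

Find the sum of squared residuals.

x=4: ŷ = 25 + 4·4 = 41; r = 41 − 41 = 0
x=5: ŷ = 25 + 4·5 = 45; r = 49 − 45 = 4
x=6: ŷ = 25 + 4·6 = 49; r = 43 − 49 = -6
x=7: ŷ = 25 + 4·7 = 53; r = 56 − 53 = 3
x=8: ŷ = 25 + 4·8 = 57; r = 54 − 57 = -3
x=9: ŷ = 25 + 4·9 = 61; r = 62 − 61 = 1
x=10: ŷ = 25 + 4·10 = 65; r = 66 − 65 = 1
SSE = 0 + 16 + 36 + 9 + 9 + 1 + 1 = 72

SSE = 72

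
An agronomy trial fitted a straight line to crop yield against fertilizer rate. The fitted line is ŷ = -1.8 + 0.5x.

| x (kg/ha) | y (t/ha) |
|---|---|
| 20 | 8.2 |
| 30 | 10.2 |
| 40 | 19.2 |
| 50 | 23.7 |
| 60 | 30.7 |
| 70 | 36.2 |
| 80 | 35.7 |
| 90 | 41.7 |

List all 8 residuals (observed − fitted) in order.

x=20: ŷ = -1.8 + 0.5·20 = 8.2; e = 8.2 − 8.2 = 0
x=30: ŷ = -1.8 + 0.5·30 = 13.2; e = 10.2 − 13.2 = -3
x=40: ŷ = -1.8 + 0.5·40 = 18.2; e = 19.2 − 18.2 = 1
x=50: ŷ = -1.8 + 0.5·50 = 23.2; e = 23.7 − 23.2 = 0.5
x=60: ŷ = -1.8 + 0.5·60 = 28.2; e = 30.7 − 28.2 = 2.5
x=70: ŷ = -1.8 + 0.5·70 = 33.2; e = 36.2 − 33.2 = 3
x=80: ŷ = -1.8 + 0.5·80 = 38.2; e = 35.7 − 38.2 = -2.5
x=90: ŷ = -1.8 + 0.5·90 = 43.2; e = 41.7 − 43.2 = -1.5

0, -3, 1, 0.5, 2.5, 3, -2.5, -1.5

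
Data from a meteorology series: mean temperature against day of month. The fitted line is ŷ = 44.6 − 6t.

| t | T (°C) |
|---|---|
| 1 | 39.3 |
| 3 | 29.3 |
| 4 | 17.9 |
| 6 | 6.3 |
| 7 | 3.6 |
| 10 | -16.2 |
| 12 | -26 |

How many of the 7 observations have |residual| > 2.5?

2

t=1: ŷ = 44.6 − 6·1 = 38.6; r = 39.3 − 38.6 = 0.7
t=3: ŷ = 44.6 − 6·3 = 26.6; r = 29.3 − 26.6 = 2.7
t=4: ŷ = 44.6 − 6·4 = 20.6; r = 17.9 − 20.6 = -2.7
t=6: ŷ = 44.6 − 6·6 = 8.6; r = 6.3 − 8.6 = -2.3
t=7: ŷ = 44.6 − 6·7 = 2.6; r = 3.6 − 2.6 = 1
t=10: ŷ = 44.6 − 6·10 = -15.4; r = -16.2 − (-15.4) = -0.8
t=12: ŷ = 44.6 − 6·12 = -27.4; r = -26 − (-27.4) = 1.4
|r| > 2.5: t=3 (|r|=2.7), t=4 (|r|=2.7) → 2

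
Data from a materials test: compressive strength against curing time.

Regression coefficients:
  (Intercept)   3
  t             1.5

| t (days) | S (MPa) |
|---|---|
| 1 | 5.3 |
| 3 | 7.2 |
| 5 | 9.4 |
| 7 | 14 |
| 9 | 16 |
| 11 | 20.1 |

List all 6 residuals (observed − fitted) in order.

0.8, -0.3, -1.1, 0.5, -0.5, 0.6

t=1: ŷ = 3 + 1.5·1 = 4.5; r = 5.3 − 4.5 = 0.8
t=3: ŷ = 3 + 1.5·3 = 7.5; r = 7.2 − 7.5 = -0.3
t=5: ŷ = 3 + 1.5·5 = 10.5; r = 9.4 − 10.5 = -1.1
t=7: ŷ = 3 + 1.5·7 = 13.5; r = 14 − 13.5 = 0.5
t=9: ŷ = 3 + 1.5·9 = 16.5; r = 16 − 16.5 = -0.5
t=11: ŷ = 3 + 1.5·11 = 19.5; r = 20.1 − 19.5 = 0.6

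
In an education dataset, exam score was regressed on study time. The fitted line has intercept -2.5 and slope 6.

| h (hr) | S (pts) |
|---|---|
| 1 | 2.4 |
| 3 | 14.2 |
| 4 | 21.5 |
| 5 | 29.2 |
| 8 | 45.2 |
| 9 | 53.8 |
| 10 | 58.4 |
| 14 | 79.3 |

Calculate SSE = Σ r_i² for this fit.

h=1: Ŝ = -2.5 + 6·1 = 3.5; r = 2.4 − 3.5 = -1.1
h=3: Ŝ = -2.5 + 6·3 = 15.5; r = 14.2 − 15.5 = -1.3
h=4: Ŝ = -2.5 + 6·4 = 21.5; r = 21.5 − 21.5 = 0
h=5: Ŝ = -2.5 + 6·5 = 27.5; r = 29.2 − 27.5 = 1.7
h=8: Ŝ = -2.5 + 6·8 = 45.5; r = 45.2 − 45.5 = -0.3
h=9: Ŝ = -2.5 + 6·9 = 51.5; r = 53.8 − 51.5 = 2.3
h=10: Ŝ = -2.5 + 6·10 = 57.5; r = 58.4 − 57.5 = 0.9
h=14: Ŝ = -2.5 + 6·14 = 81.5; r = 79.3 − 81.5 = -2.2
SSE = 1.21 + 1.69 + 0 + 2.89 + 0.09 + 5.29 + 0.81 + 4.84 = 16.82

SSE = 16.82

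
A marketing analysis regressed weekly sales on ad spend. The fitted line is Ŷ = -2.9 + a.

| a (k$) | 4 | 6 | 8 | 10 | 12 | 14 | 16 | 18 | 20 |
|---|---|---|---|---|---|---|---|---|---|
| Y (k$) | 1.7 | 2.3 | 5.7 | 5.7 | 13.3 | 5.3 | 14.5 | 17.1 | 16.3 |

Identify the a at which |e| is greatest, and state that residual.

a = 14, e = -5.8

a=4: Ŷ = -2.9 + 4 = 1.1; e = 1.7 − 1.1 = 0.6
a=6: Ŷ = -2.9 + 6 = 3.1; e = 2.3 − 3.1 = -0.8
a=8: Ŷ = -2.9 + 8 = 5.1; e = 5.7 − 5.1 = 0.6
a=10: Ŷ = -2.9 + 10 = 7.1; e = 5.7 − 7.1 = -1.4
a=12: Ŷ = -2.9 + 12 = 9.1; e = 13.3 − 9.1 = 4.2
a=14: Ŷ = -2.9 + 14 = 11.1; e = 5.3 − 11.1 = -5.8
a=16: Ŷ = -2.9 + 16 = 13.1; e = 14.5 − 13.1 = 1.4
a=18: Ŷ = -2.9 + 18 = 15.1; e = 17.1 − 15.1 = 2
a=20: Ŷ = -2.9 + 20 = 17.1; e = 16.3 − 17.1 = -0.8
Largest |e| is 5.8 at a = 14, residual -5.8.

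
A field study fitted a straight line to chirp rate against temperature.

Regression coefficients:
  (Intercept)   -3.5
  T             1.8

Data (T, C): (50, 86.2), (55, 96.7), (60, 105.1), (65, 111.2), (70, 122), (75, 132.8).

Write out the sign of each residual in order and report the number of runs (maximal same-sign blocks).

T=50: Ĉ = -3.5 + 1.8·50 = 86.5; r = 86.2 − 86.5 = -0.3
T=55: Ĉ = -3.5 + 1.8·55 = 95.5; r = 96.7 − 95.5 = 1.2
T=60: Ĉ = -3.5 + 1.8·60 = 104.5; r = 105.1 − 104.5 = 0.6
T=65: Ĉ = -3.5 + 1.8·65 = 113.5; r = 111.2 − 113.5 = -2.3
T=70: Ĉ = -3.5 + 1.8·70 = 122.5; r = 122 − 122.5 = -0.5
T=75: Ĉ = -3.5 + 1.8·75 = 131.5; r = 132.8 − 131.5 = 1.3
Signs: − + + − − +
Runs: −×1, +×2, −×2, +×1 → 4

4 runs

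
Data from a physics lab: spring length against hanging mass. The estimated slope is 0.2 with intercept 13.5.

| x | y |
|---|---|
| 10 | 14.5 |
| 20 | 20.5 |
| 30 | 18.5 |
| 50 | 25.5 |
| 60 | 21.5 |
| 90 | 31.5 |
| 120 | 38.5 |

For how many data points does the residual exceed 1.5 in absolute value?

x=10: ŷ = 13.5 + 0.2·10 = 15.5; r = 14.5 − 15.5 = -1
x=20: ŷ = 13.5 + 0.2·20 = 17.5; r = 20.5 − 17.5 = 3
x=30: ŷ = 13.5 + 0.2·30 = 19.5; r = 18.5 − 19.5 = -1
x=50: ŷ = 13.5 + 0.2·50 = 23.5; r = 25.5 − 23.5 = 2
x=60: ŷ = 13.5 + 0.2·60 = 25.5; r = 21.5 − 25.5 = -4
x=90: ŷ = 13.5 + 0.2·90 = 31.5; r = 31.5 − 31.5 = 0
x=120: ŷ = 13.5 + 0.2·120 = 37.5; r = 38.5 − 37.5 = 1
|r| > 1.5: x=20 (|r|=3), x=50 (|r|=2), x=60 (|r|=4) → 3

3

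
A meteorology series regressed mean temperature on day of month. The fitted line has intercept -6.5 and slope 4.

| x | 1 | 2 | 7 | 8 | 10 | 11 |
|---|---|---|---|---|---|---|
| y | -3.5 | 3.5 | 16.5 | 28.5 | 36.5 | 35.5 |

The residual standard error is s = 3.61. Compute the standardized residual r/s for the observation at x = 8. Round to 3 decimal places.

0.831

ŷ = -6.5 + 4·8 = 25.5
r = 28.5 − 25.5 = 3
r/s = 3 / 3.61 = 0.831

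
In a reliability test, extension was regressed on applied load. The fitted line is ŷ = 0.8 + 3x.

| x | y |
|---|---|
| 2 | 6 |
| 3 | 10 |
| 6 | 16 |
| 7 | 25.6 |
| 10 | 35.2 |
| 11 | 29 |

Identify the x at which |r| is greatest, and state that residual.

x = 11, r = -4.8

x=2: ŷ = 0.8 + 3·2 = 6.8; r = 6 − 6.8 = -0.8
x=3: ŷ = 0.8 + 3·3 = 9.8; r = 10 − 9.8 = 0.2
x=6: ŷ = 0.8 + 3·6 = 18.8; r = 16 − 18.8 = -2.8
x=7: ŷ = 0.8 + 3·7 = 21.8; r = 25.6 − 21.8 = 3.8
x=10: ŷ = 0.8 + 3·10 = 30.8; r = 35.2 − 30.8 = 4.4
x=11: ŷ = 0.8 + 3·11 = 33.8; r = 29 − 33.8 = -4.8
Largest |r| is 4.8 at x = 11, residual -4.8.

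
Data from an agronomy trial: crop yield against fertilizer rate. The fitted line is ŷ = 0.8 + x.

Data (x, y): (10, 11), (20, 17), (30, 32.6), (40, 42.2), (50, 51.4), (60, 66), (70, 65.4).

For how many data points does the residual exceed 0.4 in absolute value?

6

x=10: ŷ = 0.8 + 10 = 10.8; r = 11 − 10.8 = 0.2
x=20: ŷ = 0.8 + 20 = 20.8; r = 17 − 20.8 = -3.8
x=30: ŷ = 0.8 + 30 = 30.8; r = 32.6 − 30.8 = 1.8
x=40: ŷ = 0.8 + 40 = 40.8; r = 42.2 − 40.8 = 1.4
x=50: ŷ = 0.8 + 50 = 50.8; r = 51.4 − 50.8 = 0.6
x=60: ŷ = 0.8 + 60 = 60.8; r = 66 − 60.8 = 5.2
x=70: ŷ = 0.8 + 70 = 70.8; r = 65.4 − 70.8 = -5.4
|r| > 0.4: x=20 (|r|=3.8), x=30 (|r|=1.8), x=40 (|r|=1.4), x=50 (|r|=0.6), x=60 (|r|=5.2), x=70 (|r|=5.4) → 6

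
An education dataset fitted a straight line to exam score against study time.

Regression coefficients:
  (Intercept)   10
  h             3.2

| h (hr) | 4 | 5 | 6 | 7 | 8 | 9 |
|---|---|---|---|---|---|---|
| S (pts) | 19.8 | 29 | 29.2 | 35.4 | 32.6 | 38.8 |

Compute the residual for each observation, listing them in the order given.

-3, 3, 0, 3, -3, 0

h=4: ŷ = 10 + 3.2·4 = 22.8; r = 19.8 − 22.8 = -3
h=5: ŷ = 10 + 3.2·5 = 26; r = 29 − 26 = 3
h=6: ŷ = 10 + 3.2·6 = 29.2; r = 29.2 − 29.2 = 0
h=7: ŷ = 10 + 3.2·7 = 32.4; r = 35.4 − 32.4 = 3
h=8: ŷ = 10 + 3.2·8 = 35.6; r = 32.6 − 35.6 = -3
h=9: ŷ = 10 + 3.2·9 = 38.8; r = 38.8 − 38.8 = 0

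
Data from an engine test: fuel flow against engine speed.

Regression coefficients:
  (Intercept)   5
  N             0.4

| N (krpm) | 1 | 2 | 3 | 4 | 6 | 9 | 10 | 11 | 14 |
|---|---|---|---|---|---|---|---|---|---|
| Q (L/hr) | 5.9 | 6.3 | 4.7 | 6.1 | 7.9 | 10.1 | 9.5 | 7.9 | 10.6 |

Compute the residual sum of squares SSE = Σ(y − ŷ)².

SSE = 8

N=1: ŷ = 5 + 0.4·1 = 5.4; r = 5.9 − 5.4 = 0.5
N=2: ŷ = 5 + 0.4·2 = 5.8; r = 6.3 − 5.8 = 0.5
N=3: ŷ = 5 + 0.4·3 = 6.2; r = 4.7 − 6.2 = -1.5
N=4: ŷ = 5 + 0.4·4 = 6.6; r = 6.1 − 6.6 = -0.5
N=6: ŷ = 5 + 0.4·6 = 7.4; r = 7.9 − 7.4 = 0.5
N=9: ŷ = 5 + 0.4·9 = 8.6; r = 10.1 − 8.6 = 1.5
N=10: ŷ = 5 + 0.4·10 = 9; r = 9.5 − 9 = 0.5
N=11: ŷ = 5 + 0.4·11 = 9.4; r = 7.9 − 9.4 = -1.5
N=14: ŷ = 5 + 0.4·14 = 10.6; r = 10.6 − 10.6 = 0
SSE = 0.25 + 0.25 + 2.25 + 0.25 + 0.25 + 2.25 + 0.25 + 2.25 + 0 = 8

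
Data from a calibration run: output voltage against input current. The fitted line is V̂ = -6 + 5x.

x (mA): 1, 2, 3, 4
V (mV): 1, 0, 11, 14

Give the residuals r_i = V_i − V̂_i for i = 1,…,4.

x=1: V̂ = -6 + 5·1 = -1; r = 1 − (-1) = 2
x=2: V̂ = -6 + 5·2 = 4; r = 0 − 4 = -4
x=3: V̂ = -6 + 5·3 = 9; r = 11 − 9 = 2
x=4: V̂ = -6 + 5·4 = 14; r = 14 − 14 = 0

2, -4, 2, 0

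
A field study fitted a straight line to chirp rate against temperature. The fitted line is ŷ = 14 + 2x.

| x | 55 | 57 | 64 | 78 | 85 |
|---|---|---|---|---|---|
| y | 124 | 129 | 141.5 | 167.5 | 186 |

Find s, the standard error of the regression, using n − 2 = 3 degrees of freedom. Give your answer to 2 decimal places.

s = 1.96

x=55: ŷ = 14 + 2·55 = 124; r = 124 − 124 = 0
x=57: ŷ = 14 + 2·57 = 128; r = 129 − 128 = 1
x=64: ŷ = 14 + 2·64 = 142; r = 141.5 − 142 = -0.5
x=78: ŷ = 14 + 2·78 = 170; r = 167.5 − 170 = -2.5
x=85: ŷ = 14 + 2·85 = 184; r = 186 − 184 = 2
SSE = 0 + 1 + 0.25 + 6.25 + 4 = 11.5
s = √(11.5/3) = √3.83333 ≈ 1.96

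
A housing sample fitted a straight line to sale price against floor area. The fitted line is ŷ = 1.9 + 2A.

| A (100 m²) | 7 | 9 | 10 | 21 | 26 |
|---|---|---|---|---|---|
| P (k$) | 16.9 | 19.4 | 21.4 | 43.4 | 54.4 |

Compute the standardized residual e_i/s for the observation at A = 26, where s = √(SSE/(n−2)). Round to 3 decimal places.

A=7: ŷ = 1.9 + 2·7 = 15.9; e = 16.9 − 15.9 = 1
A=9: ŷ = 1.9 + 2·9 = 19.9; e = 19.4 − 19.9 = -0.5
A=10: ŷ = 1.9 + 2·10 = 21.9; e = 21.4 − 21.9 = -0.5
A=21: ŷ = 1.9 + 2·21 = 43.9; e = 43.4 − 43.9 = -0.5
A=26: ŷ = 1.9 + 2·26 = 53.9; e = 54.4 − 53.9 = 0.5
SSE = 1 + 0.25 + 0.25 + 0.25 + 0.25 = 2
s = √(2/3) = 0.816497
e/s = 0.5 / 0.816497 = 0.612

0.612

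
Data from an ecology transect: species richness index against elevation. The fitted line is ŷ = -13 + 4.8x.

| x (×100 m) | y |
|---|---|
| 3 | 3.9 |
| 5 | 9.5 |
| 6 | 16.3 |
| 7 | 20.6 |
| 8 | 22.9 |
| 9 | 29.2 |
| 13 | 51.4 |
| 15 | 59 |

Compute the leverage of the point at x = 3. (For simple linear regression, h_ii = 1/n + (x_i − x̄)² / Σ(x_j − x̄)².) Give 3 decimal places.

x̄ = (3 + 5 + 6 + 7 + 8 + 9 + 13 + 15)/8 = 8.25
Σ(x − x̄)² = 27.5625 + 10.5625 + 5.0625 + 1.5625 + 0.0625 + 0.5625 + 22.5625 + 45.5625 = 113.5
h = 1/8 + (-5.25)²/113.5 = 0.125 + 0.242841 = 0.368

h = 0.368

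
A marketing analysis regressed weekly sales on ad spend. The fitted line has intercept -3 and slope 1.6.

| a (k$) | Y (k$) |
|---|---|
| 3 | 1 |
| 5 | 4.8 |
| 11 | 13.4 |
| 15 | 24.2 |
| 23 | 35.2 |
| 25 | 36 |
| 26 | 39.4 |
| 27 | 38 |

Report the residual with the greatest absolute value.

e = 3.2

a=3: ŷ = -3 + 1.6·3 = 1.8; e = 1 − 1.8 = -0.8
a=5: ŷ = -3 + 1.6·5 = 5; e = 4.8 − 5 = -0.2
a=11: ŷ = -3 + 1.6·11 = 14.6; e = 13.4 − 14.6 = -1.2
a=15: ŷ = -3 + 1.6·15 = 21; e = 24.2 − 21 = 3.2
a=23: ŷ = -3 + 1.6·23 = 33.8; e = 35.2 − 33.8 = 1.4
a=25: ŷ = -3 + 1.6·25 = 37; e = 36 − 37 = -1
a=26: ŷ = -3 + 1.6·26 = 38.6; e = 39.4 − 38.6 = 0.8
a=27: ŷ = -3 + 1.6·27 = 40.2; e = 38 − 40.2 = -2.2
Largest |e| is 3.2 at a = 15, residual 3.2.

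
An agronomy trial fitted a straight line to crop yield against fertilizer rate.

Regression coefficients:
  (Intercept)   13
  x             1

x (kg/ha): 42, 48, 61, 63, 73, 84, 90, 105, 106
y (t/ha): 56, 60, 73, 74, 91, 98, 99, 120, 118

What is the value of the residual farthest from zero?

r = 5

x=42: ŷ = 13 + 42 = 55; r = 56 − 55 = 1
x=48: ŷ = 13 + 48 = 61; r = 60 − 61 = -1
x=61: ŷ = 13 + 61 = 74; r = 73 − 74 = -1
x=63: ŷ = 13 + 63 = 76; r = 74 − 76 = -2
x=73: ŷ = 13 + 73 = 86; r = 91 − 86 = 5
x=84: ŷ = 13 + 84 = 97; r = 98 − 97 = 1
x=90: ŷ = 13 + 90 = 103; r = 99 − 103 = -4
x=105: ŷ = 13 + 105 = 118; r = 120 − 118 = 2
x=106: ŷ = 13 + 106 = 119; r = 118 − 119 = -1
Largest |r| is 5 at x = 73, residual 5.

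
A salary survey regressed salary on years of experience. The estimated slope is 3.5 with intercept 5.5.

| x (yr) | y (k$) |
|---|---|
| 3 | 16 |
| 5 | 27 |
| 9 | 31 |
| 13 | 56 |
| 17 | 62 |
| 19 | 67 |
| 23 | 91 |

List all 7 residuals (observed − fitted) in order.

0, 4, -6, 5, -3, -5, 5

x=3: ŷ = 5.5 + 3.5·3 = 16; e = 16 − 16 = 0
x=5: ŷ = 5.5 + 3.5·5 = 23; e = 27 − 23 = 4
x=9: ŷ = 5.5 + 3.5·9 = 37; e = 31 − 37 = -6
x=13: ŷ = 5.5 + 3.5·13 = 51; e = 56 − 51 = 5
x=17: ŷ = 5.5 + 3.5·17 = 65; e = 62 − 65 = -3
x=19: ŷ = 5.5 + 3.5·19 = 72; e = 67 − 72 = -5
x=23: ŷ = 5.5 + 3.5·23 = 86; e = 91 − 86 = 5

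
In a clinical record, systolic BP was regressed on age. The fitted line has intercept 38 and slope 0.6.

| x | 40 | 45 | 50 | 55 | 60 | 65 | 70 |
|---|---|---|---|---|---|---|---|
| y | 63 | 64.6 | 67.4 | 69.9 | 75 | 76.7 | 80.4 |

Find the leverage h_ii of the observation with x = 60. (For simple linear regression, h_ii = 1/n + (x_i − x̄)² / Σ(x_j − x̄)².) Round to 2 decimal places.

x̄ = (40 + 45 + 50 + 55 + 60 + 65 + 70)/7 = 55
Σ(x − x̄)² = 225 + 100 + 25 + 0 + 25 + 100 + 225 = 700
h = 1/7 + (5)²/700 = 0.142857 + 0.0357143 = 0.18

h = 0.18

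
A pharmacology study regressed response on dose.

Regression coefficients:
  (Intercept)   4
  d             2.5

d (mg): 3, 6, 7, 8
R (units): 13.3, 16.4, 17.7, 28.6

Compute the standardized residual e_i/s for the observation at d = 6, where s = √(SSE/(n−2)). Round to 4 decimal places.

-0.5445

d=3: R̂ = 4 + 2.5·3 = 11.5; e = 13.3 − 11.5 = 1.8
d=6: R̂ = 4 + 2.5·6 = 19; e = 16.4 − 19 = -2.6
d=7: R̂ = 4 + 2.5·7 = 21.5; e = 17.7 − 21.5 = -3.8
d=8: R̂ = 4 + 2.5·8 = 24; e = 28.6 − 24 = 4.6
SSE = 3.24 + 6.76 + 14.44 + 21.16 = 45.6
s = √(45.6/2) = 4.77493
e/s = -2.6 / 4.77493 = -0.5445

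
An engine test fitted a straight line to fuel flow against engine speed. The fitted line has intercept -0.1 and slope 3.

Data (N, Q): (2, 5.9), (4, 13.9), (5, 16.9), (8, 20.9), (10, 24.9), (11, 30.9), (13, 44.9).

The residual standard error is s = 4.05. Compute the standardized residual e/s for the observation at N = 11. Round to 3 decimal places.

Q̂ = -0.1 + 3·11 = 32.9
e = 30.9 − 32.9 = -2
e/s = -2 / 4.05 = -0.494

-0.494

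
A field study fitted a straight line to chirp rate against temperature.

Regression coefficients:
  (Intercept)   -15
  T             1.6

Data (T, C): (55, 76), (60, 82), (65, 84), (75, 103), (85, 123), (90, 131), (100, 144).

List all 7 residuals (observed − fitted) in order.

T=55: Ĉ = -15 + 1.6·55 = 73; e = 76 − 73 = 3
T=60: Ĉ = -15 + 1.6·60 = 81; e = 82 − 81 = 1
T=65: Ĉ = -15 + 1.6·65 = 89; e = 84 − 89 = -5
T=75: Ĉ = -15 + 1.6·75 = 105; e = 103 − 105 = -2
T=85: Ĉ = -15 + 1.6·85 = 121; e = 123 − 121 = 2
T=90: Ĉ = -15 + 1.6·90 = 129; e = 131 − 129 = 2
T=100: Ĉ = -15 + 1.6·100 = 145; e = 144 − 145 = -1

3, 1, -5, -2, 2, 2, -1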